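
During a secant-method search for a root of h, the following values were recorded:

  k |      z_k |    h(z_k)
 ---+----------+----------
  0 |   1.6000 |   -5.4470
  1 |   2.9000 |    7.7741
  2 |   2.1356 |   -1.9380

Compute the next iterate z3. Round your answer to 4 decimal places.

z3 = 2.1356 − (-1.9380)·(2.1356 − 2.9000) / (-1.9380 − 7.7741)
   = 2.1356 − (1.481407)/(-9.712100) = 2.288132

2.2881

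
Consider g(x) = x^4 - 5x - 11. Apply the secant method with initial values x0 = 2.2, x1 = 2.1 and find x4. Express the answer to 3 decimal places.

2.161

g(2.2) = 1.42560, g(2.1) = -2.05190
x2 = 2.10000 − (-2.05190)·(2.10000 − 2.20000) / (-2.05190 − 1.42560) = 2.10000 − (0.20519)/(-3.47750) = 2.15901
g(2.15901) = -0.06728
x3 = 2.15901 − (-0.06728)·(2.15901 − 2.10000) / (-0.06728 − (-2.05190)) = 2.15901 − (-0.00397)/(1.98462) = 2.16101
g(2.16101) = 0.00335
x4 = 2.16101 − 0.00335·(2.16101 − 2.15901) / (0.00335 − (-0.06728)) = 2.16101 − (0.00001)/(0.07064) = 2.16091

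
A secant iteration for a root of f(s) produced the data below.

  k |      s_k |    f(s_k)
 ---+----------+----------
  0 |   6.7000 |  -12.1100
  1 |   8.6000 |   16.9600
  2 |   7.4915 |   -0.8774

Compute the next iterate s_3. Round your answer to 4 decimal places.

7.5460

s_3 = 7.4915 − (-0.8774)·(7.4915 − 8.6000) / (-0.8774 − 16.9600)
   = 7.4915 − (0.972598)/(-17.837400) = 7.546026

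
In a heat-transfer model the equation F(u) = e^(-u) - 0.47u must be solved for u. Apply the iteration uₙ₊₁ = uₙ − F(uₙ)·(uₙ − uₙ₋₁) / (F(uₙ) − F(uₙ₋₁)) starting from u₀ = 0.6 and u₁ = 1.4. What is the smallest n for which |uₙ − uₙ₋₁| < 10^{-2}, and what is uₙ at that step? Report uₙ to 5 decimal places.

F(0.6) = 0.2668116, F(1.4) = -0.4114030
u₂ = 1.4000000 − (-0.4114030)·(0.8000000)/(-0.6782147) = 0.9147223;  |Δ| = 0.4852777
F(0.9147223) = -0.0292917
u₃ = 0.9147223 − (-0.0292917)·(-0.4852777)/(0.3821114) = 0.8775222;  |Δ| = 0.0372001
F(0.8775222) = 0.0033765
u₄ = 0.8775222 − 0.0033765·(-0.0372001)/(0.0326681) = 0.8813671;  |Δ| = 0.0038449
|u₄ − u₃| = 0.0038449 < 10^{-2}

n = 4, uₙ = 0.88137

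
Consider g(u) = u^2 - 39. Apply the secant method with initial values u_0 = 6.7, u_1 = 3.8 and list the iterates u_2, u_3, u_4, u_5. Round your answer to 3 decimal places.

6.139, 6.271, 6.245, 6.245

g(6.7) = 5.89000, g(3.8) = -24.56000
u_2 = 3.80000 − (-24.56000)·(3.80000 − 6.70000) / (-24.56000 − 5.89000) = 3.80000 − (71.22400)/(-30.45000) = 6.13905
g(6.13905) = -1.31209
u_3 = 6.13905 − (-1.31209)·(6.13905 − 3.80000) / (-1.31209 − (-24.56000)) = 6.13905 − (-3.06905)/(23.24791) = 6.27106
g(6.27106) = 0.32621
u_4 = 6.27106 − 0.32621·(6.27106 − 6.13905) / (0.32621 − (-1.31209)) = 6.27106 − (0.04306)/(1.63831) = 6.24478
g(6.24478) = -0.00278
u_5 = 6.24478 − (-0.00278)·(6.24478 − 6.27106) / (-0.00278 − 0.32621) = 6.24478 − (0.00007)/(-0.32899) = 6.24500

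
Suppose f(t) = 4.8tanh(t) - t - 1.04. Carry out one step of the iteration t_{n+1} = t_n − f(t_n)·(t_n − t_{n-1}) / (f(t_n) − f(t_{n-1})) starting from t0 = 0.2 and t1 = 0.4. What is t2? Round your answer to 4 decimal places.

0.2865

f(0.2) = -0.292598, f(0.4) = 0.383755
t2 = 0.400000 − 0.383755·(0.400000 − 0.200000) / (0.383755 − (-0.292598)) = 0.400000 − (0.076751)/(0.676353) = 0.286522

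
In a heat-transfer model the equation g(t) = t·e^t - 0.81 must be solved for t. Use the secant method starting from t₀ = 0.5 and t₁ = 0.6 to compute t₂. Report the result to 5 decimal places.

0.49466

g(0.5) = 0.0143606, g(0.6) = 0.2832713
t₂ = 0.6000000 − 0.2832713·(0.6000000 − 0.5000000) / (0.2832713 − 0.0143606) = 0.6000000 − (0.0283271)/(0.2689106) = 0.4946597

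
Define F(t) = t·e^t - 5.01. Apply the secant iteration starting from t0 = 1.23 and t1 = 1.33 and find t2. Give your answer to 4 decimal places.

F(1.23) = -0.801888, F(1.33) = 0.018788
t2 = 1.330000 − 0.018788·(1.330000 − 1.230000) / (0.018788 − (-0.801888)) = 1.330000 − (0.001879)/(0.820675) = 1.327711

1.3277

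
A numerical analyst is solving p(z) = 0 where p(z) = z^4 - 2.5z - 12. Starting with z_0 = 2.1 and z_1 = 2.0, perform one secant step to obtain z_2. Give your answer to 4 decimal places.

p(2.1) = 2.198100, p(2.0) = -1.000000
z_2 = 2.000000 − (-1.000000)·(2.000000 − 2.100000) / (-1.000000 − 2.198100) = 2.000000 − (0.100000)/(-3.198100) = 2.031269

2.0313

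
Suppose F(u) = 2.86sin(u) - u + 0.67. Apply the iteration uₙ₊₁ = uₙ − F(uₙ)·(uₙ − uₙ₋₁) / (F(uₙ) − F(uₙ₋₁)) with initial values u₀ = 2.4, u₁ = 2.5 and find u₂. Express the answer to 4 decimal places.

F(2.4) = 0.201825, F(2.5) = -0.118370
u₂ = 2.500000 − (-0.118370)·(2.500000 − 2.400000) / (-0.118370 − 0.201825) = 2.500000 − (-0.011837)/(-0.320194) = 2.463032

2.4630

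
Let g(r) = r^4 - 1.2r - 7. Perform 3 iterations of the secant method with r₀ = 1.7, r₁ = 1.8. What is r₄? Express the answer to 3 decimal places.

g(1.7) = -0.68790, g(1.8) = 1.33760
r₂ = 1.80000 − 1.33760·(1.80000 − 1.70000) / (1.33760 − (-0.68790)) = 1.80000 − (0.13376)/(2.02550) = 1.73396
g(1.73396) = -0.04097
r₃ = 1.73396 − (-0.04097)·(1.73396 − 1.80000) / (-0.04097 − 1.33760) = 1.73396 − (0.00271)/(-1.37857) = 1.73592
g(1.73592) = -0.00233
r₄ = 1.73592 − (-0.00233)·(1.73592 − 1.73396) / (-0.00233 − (-0.04097)) = 1.73592 − (0.00000)/(0.03864) = 1.73604

1.736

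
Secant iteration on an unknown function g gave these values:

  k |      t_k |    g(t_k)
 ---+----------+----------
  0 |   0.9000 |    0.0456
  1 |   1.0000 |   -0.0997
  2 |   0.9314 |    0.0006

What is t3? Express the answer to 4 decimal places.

0.9318

t3 = 0.9314 − 0.0006·(0.9314 − 1.0000) / (0.0006 − (-0.0997))
   = 0.9314 − (-0.000041)/(0.100300) = 0.931810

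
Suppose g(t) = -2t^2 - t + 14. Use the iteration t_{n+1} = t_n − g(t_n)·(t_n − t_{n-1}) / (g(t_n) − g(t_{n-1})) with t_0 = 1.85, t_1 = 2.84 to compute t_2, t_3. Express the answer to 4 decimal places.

g(1.85) = 5.305000, g(2.84) = -4.971200
t_2 = 2.840000 − (-4.971200)·(2.840000 − 1.850000) / (-4.971200 − 5.305000) = 2.840000 − (-4.921488)/(-10.276200) = 2.361079
g(2.361079) = 0.489533
t_3 = 2.361079 − 0.489533·(2.361079 − 2.840000) / (0.489533 − (-4.971200)) = 2.361079 − (-0.234448)/(5.460733) = 2.404012

2.3611, 2.4040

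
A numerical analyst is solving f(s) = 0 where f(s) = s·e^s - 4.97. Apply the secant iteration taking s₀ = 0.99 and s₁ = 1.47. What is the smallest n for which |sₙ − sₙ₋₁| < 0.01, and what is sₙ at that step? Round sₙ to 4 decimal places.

n = 4, sₙ = 1.3234

f(0.99) = -2.305678, f(1.47) = 1.423376
s₂ = 1.470000 − 1.423376·(0.480000)/(3.729054) = 1.286785;  |Δ| = 0.183215
f(1.286785) = -0.310393
s₃ = 1.286785 − (-0.310393)·(-0.183215)/(-1.733769) = 1.319585;  |Δ| = 0.032801
f(1.319585) = -0.032285
s₄ = 1.319585 − (-0.032285)·(0.032801)/(0.278109) = 1.323393;  |Δ| = 0.003808
|s₄ − s₃| = 0.003808 < 0.01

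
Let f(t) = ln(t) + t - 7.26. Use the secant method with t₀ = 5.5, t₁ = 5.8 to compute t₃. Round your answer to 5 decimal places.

f(5.5) = -0.0552519, f(5.8) = 0.2978579
t₂ = 5.8000000 − 0.2978579·(5.8000000 − 5.5000000) / (0.2978579 − (-0.0552519)) = 5.8000000 − (0.0893574)/(0.3531098) = 5.5469417
f(5.5469417) = 0.0001884
t₃ = 5.5469417 − 0.0001884·(5.5469417 − 5.8000000) / (0.0001884 − 0.2978579) = 5.5469417 − (-0.0000477)/(-0.2976695) = 5.5467815

5.54678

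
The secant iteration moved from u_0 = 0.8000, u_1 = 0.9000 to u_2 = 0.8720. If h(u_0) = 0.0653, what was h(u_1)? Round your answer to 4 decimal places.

-0.0254

The secant line through (0.8000, 0.0653) and (0.9000, h(u_1)) crosses zero at u_2 = 0.8720.
So (0.8000, 0.0653), (0.9000, h(u_1)), (0.8720, 0) are collinear:
h(u_1) = 0.0653 · (0.9000 − 0.8720) / (0.8000 − 0.8720) = 0.0653 · (0.028000)/(-0.072000) = -0.025394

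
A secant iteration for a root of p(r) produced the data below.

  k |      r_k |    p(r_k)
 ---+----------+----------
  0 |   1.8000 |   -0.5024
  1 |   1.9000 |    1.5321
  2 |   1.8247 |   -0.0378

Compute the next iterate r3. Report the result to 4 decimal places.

1.8265

r3 = 1.8247 − (-0.0378)·(1.8247 − 1.9000) / (-0.0378 − 1.5321)
   = 1.8247 − (0.002846)/(-1.569900) = 1.826513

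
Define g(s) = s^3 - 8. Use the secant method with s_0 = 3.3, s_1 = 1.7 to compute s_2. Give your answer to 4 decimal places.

g(3.3) = 27.937000, g(1.7) = -3.087000
s_2 = 1.700000 − (-3.087000)·(1.700000 − 3.300000) / (-3.087000 − 27.937000) = 1.700000 − (4.939200)/(-31.024000) = 1.859206

1.8592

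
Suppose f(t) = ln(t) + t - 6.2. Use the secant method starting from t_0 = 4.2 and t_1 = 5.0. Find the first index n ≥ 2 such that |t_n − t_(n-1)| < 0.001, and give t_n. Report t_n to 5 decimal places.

f(4.2) = -0.5649155, f(5.0) = 0.4094379
t_2 = 5.0000000 − 0.4094379·(0.8000000)/(0.9743534) = 4.6638280;  |Δ| = 0.3361720
f(4.6638280) = 0.0036646
t_3 = 4.6638280 − 0.0036646·(-0.3361720)/(-0.4057733) = 4.6607920;  |Δ| = 0.0030360
f(4.6607920) = -0.0000226
t_4 = 4.6607920 − (-0.0000226)·(-0.0030360)/(-0.0036872) = 4.6608106;  |Δ| = 0.0000186
|t_4 − t_3| = 0.0000186 < 0.001

n = 4, t_n = 4.66081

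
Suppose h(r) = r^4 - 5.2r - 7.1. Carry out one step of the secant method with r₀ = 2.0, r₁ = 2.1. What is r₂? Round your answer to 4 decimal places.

h(2.0) = -1.500000, h(2.1) = 1.428100
r₂ = 2.100000 − 1.428100·(2.100000 − 2.000000) / (1.428100 − (-1.500000)) = 2.100000 − (0.142810)/(2.928100) = 2.051228

2.0512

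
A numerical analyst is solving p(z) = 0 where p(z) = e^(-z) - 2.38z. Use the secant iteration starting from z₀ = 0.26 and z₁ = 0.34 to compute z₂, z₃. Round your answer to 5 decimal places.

p(0.26) = 0.1522516, p(0.34) = -0.0974297
z₂ = 0.3400000 − (-0.0974297)·(0.3400000 − 0.2600000) / (-0.0974297 − 0.1522516) = 0.3400000 − (-0.0077944)/(-0.2496813) = 0.3087827
p(0.3087827) = -0.0005625
z₃ = 0.3087827 − (-0.0005625)·(0.3087827 − 0.3400000) / (-0.0005625 − (-0.0974297)) = 0.3087827 − (0.0000176)/(0.0968672) = 0.3086014

0.30878, 0.30860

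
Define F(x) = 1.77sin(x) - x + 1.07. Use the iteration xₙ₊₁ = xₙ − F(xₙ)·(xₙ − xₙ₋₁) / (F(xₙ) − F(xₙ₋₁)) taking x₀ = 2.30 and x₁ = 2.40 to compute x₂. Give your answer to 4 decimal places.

F(2.30) = 0.089898, F(2.40) = -0.134430
x₂ = 2.400000 − (-0.134430)·(2.400000 − 2.300000) / (-0.134430 − 0.089898) = 2.400000 − (-0.013443)/(-0.224328) = 2.340074

2.3401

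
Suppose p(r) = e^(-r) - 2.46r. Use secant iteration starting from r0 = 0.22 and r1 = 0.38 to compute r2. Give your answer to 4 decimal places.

0.3016

p(0.22) = 0.261319, p(0.38) = -0.250939
r2 = 0.380000 − (-0.250939)·(0.380000 − 0.220000) / (-0.250939 − 0.261319) = 0.380000 − (-0.040150)/(-0.512257) = 0.301621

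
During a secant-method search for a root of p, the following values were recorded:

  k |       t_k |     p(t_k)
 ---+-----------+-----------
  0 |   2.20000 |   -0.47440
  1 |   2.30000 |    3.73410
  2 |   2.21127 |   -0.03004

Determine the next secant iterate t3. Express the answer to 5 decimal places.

2.21198

t3 = 2.21127 − (-0.03004)·(2.21127 − 2.30000) / (-0.03004 − 3.73410)
   = 2.21127 − (0.0026654)/(-3.7641400) = 2.2119781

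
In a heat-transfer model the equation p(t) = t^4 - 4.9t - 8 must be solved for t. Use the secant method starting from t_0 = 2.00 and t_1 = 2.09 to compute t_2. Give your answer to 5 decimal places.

p(2.00) = -1.8000000, p(2.09) = 0.8392976
t_2 = 2.0900000 − 0.8392976·(2.0900000 − 2.0000000) / (0.8392976 − (-1.8000000)) = 2.0900000 − (0.0755368)/(2.6392976) = 2.0613800

2.06138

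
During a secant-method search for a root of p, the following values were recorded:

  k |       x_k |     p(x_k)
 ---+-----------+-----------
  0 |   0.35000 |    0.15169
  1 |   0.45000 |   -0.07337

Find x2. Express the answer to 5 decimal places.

0.41740

x2 = 0.45000 − (-0.07337)·(0.45000 − 0.35000) / (-0.07337 − 0.15169)
   = 0.45000 − (-0.0073370)/(-0.2250600) = 0.4173998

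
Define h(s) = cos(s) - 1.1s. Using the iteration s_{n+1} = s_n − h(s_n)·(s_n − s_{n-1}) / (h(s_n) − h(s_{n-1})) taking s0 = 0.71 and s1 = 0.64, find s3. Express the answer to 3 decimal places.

h(0.71) = -0.02264, h(0.64) = 0.09810
s2 = 0.64000 − 0.09810·(0.64000 − 0.71000) / (0.09810 − (-0.02264)) = 0.64000 − (-0.00687)/(0.12073) = 0.69687
h(0.69687) = 0.00029
s3 = 0.69687 − 0.00029·(0.69687 − 0.64000) / (0.00029 − 0.09810) = 0.69687 − (0.00002)/(-0.09781) = 0.69704

0.697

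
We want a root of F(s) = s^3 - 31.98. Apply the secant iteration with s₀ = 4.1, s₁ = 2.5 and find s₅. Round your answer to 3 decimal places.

F(4.1) = 36.94100, F(2.5) = -16.35500
s₂ = 2.50000 − (-16.35500)·(2.50000 − 4.10000) / (-16.35500 − 36.94100) = 2.50000 − (26.16800)/(-53.29600) = 2.99099
F(2.99099) = -5.22244
s₃ = 2.99099 − (-5.22244)·(2.99099 − 2.50000) / (-5.22244 − (-16.35500)) = 2.99099 − (-2.56419)/(11.13256) = 3.22133
F(3.22133) = 1.44750
s₄ = 3.22133 − 1.44750·(3.22133 − 2.99099) / (1.44750 − (-5.22244)) = 3.22133 − (0.33341)/(6.66994) = 3.17134
F(3.17134) = -0.08459
s₅ = 3.17134 − (-0.08459)·(3.17134 − 3.22133) / (-0.08459 − 1.44750) = 3.17134 − (0.00423)/(-1.53210) = 3.17410

3.174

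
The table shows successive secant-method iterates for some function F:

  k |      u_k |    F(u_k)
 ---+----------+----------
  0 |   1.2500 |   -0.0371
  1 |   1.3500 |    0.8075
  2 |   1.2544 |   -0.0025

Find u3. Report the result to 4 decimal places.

u3 = 1.2544 − (-0.0025)·(1.2544 − 1.3500) / (-0.0025 − 0.8075)
   = 1.2544 − (0.000239)/(-0.810000) = 1.254695

1.2547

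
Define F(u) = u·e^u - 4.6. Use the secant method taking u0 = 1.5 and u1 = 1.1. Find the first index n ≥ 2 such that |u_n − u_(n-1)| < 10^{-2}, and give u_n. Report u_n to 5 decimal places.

F(1.5) = 2.1225336, F(1.1) = -1.2954174
u2 = 1.1000000 − (-1.2954174)·(-0.4000000)/(-3.4179510) = 1.2516016;  |Δ| = 0.1516016
F(1.2516016) = -0.2244787
u3 = 1.2516016 − (-0.2244787)·(0.1516016)/(1.0709387) = 1.2833787;  |Δ| = 0.0317771
F(1.2833787) = 0.0314731
u4 = 1.2833787 − 0.0314731·(0.0317771)/(0.2559518) = 1.2794713;  |Δ| = 0.0039075
|u4 − u3| = 0.0039075 < 10^{-2}

n = 4, u_n = 1.27947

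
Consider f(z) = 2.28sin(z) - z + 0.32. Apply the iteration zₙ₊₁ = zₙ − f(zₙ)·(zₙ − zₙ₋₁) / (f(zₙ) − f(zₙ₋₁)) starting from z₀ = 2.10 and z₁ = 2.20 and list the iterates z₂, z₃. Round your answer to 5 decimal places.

f(2.10) = 0.1881174, f(2.20) = -0.0366282
z₂ = 2.2000000 − (-0.0366282)·(2.2000000 − 2.1000000) / (-0.0366282 − 0.1881174) = 2.2000000 − (-0.0036628)/(-0.2247456) = 2.1837024
f(2.1837024) = 0.0012915
z₃ = 2.1837024 − 0.0012915·(2.1837024 − 2.2000000) / (0.0012915 − (-0.0366282)) = 2.1837024 − (-0.0000210)/(0.0379197) = 2.1842575

2.18370, 2.18426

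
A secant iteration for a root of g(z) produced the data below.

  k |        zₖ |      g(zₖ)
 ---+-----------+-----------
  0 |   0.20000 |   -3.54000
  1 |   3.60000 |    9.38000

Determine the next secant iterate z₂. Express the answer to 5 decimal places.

z₂ = 3.60000 − 9.38000·(3.60000 − 0.20000) / (9.38000 − (-3.54000))
   = 3.60000 − (31.8920000)/(12.9200000) = 1.1315789

1.13158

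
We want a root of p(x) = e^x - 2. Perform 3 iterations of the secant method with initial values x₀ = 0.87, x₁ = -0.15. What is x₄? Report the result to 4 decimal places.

p(0.87) = 0.386911, p(-0.15) = -1.139292
x₂ = -0.150000 − (-1.139292)·(-0.150000 − 0.870000) / (-1.139292 − 0.386911) = -0.150000 − (1.162078)/(-1.526203) = 0.611418
p(0.611418) = -0.156958
x₃ = 0.611418 − (-0.156958)·(0.611418 − (-0.150000)) / (-0.156958 − (-1.139292)) = 0.611418 − (-0.119510)/(0.982334) = 0.733077
p(0.733077) = 0.081476
x₄ = 0.733077 − 0.081476·(0.733077 − 0.611418) / (0.081476 − (-0.156958)) = 0.733077 − (0.009912)/(0.238433) = 0.691505

0.6915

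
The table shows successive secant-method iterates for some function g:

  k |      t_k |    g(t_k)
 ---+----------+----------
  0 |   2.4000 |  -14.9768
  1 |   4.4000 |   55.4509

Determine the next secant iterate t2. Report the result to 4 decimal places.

2.8253

t2 = 4.4000 − 55.4509·(4.4000 − 2.4000) / (55.4509 − (-14.9768))
   = 4.4000 − (110.901800)/(70.427700) = 2.825310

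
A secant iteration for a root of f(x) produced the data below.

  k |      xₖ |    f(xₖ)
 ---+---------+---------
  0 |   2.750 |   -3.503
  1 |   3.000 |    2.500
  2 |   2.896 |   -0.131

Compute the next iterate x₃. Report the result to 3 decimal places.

2.901

x₃ = 2.896 − (-0.131)·(2.896 − 3.000) / (-0.131 − 2.500)
   = 2.896 − (0.01362)/(-2.63100) = 2.90118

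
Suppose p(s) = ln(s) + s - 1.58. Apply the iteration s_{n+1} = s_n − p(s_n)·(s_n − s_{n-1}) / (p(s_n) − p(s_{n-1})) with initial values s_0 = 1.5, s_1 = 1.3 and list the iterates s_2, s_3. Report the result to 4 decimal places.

1.3103, 1.3100

p(1.5) = 0.325465, p(1.3) = -0.017636
s_2 = 1.300000 − (-0.017636)·(1.300000 − 1.500000) / (-0.017636 − 0.325465) = 1.300000 − (0.003527)/(-0.343101) = 1.310280
p(1.310280) = 0.000521
s_3 = 1.310280 − 0.000521·(1.310280 − 1.300000) / (0.000521 − (-0.017636)) = 1.310280 − (0.000005)/(0.018157) = 1.309985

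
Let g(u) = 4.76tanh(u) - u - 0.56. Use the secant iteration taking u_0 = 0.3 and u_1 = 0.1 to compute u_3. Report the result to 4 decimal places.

g(0.3) = 0.526648, g(0.1) = -0.185580
u_2 = 0.100000 − (-0.185580)·(0.100000 − 0.300000) / (-0.185580 − 0.526648) = 0.100000 − (0.037116)/(-0.712228) = 0.152113
g(0.152113) = 0.006410
u_3 = 0.152113 − 0.006410·(0.152113 − 0.100000) / (0.006410 − (-0.185580)) = 0.152113 − (0.000334)/(0.191990) = 0.150373

0.1504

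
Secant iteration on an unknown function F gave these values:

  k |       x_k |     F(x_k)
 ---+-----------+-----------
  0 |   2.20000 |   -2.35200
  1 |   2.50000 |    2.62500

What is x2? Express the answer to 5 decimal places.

x2 = 2.50000 − 2.62500·(2.50000 − 2.20000) / (2.62500 − (-2.35200))
   = 2.50000 − (0.7875000)/(4.9770000) = 2.3417722

2.34177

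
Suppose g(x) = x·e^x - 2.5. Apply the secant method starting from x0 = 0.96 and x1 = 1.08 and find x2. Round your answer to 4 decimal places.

0.9587

g(0.96) = 0.007229, g(1.08) = 0.680254
x2 = 1.080000 − 0.680254·(1.080000 − 0.960000) / (0.680254 − 0.007229) = 1.080000 − (0.081630)/(0.673025) = 0.958711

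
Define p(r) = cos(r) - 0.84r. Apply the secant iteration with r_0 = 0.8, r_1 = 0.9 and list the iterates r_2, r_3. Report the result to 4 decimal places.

p(0.8) = 0.024707, p(0.9) = -0.134390
r_2 = 0.900000 − (-0.134390)·(0.900000 − 0.800000) / (-0.134390 − 0.024707) = 0.900000 − (-0.013439)/(-0.159097) = 0.815529
p(0.815529) = 0.000438
r_3 = 0.815529 − 0.000438·(0.815529 − 0.900000) / (0.000438 − (-0.134390)) = 0.815529 − (-0.000037)/(0.134828) = 0.815804

0.8155, 0.8158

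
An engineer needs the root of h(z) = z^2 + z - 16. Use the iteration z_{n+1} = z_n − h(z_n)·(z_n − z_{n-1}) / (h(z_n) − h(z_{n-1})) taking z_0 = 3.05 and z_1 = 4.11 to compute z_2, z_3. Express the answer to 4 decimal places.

h(3.05) = -3.647500, h(4.11) = 5.002100
z_2 = 4.110000 − 5.002100·(4.110000 − 3.050000) / (5.002100 − (-3.647500)) = 4.110000 − (5.302226)/(8.649600) = 3.496998
h(3.496998) = -0.274011
z_3 = 3.496998 − (-0.274011)·(3.496998 − 4.110000) / (-0.274011 − 5.002100) = 3.496998 − (0.167969)/(-5.276111) = 3.528833

3.4970, 3.5288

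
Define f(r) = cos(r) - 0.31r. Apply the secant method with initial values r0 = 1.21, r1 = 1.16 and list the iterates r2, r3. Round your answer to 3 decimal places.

1.192, 1.192

f(1.21) = -0.02208, f(1.16) = 0.03974
r2 = 1.16000 − 0.03974·(1.16000 − 1.21000) / (0.03974 − (-0.02208)) = 1.16000 − (-0.00199)/(0.06182) = 1.19214
f(1.19214) = 0.00011
r3 = 1.19214 − 0.00011·(1.19214 − 1.16000) / (0.00011 − 0.03974) = 1.19214 − (0.00000)/(-0.03963) = 1.19223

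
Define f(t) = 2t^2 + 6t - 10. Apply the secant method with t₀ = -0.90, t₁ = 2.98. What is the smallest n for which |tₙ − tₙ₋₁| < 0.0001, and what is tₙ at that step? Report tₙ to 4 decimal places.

f(-0.90) = -13.780000, f(2.98) = 25.640800
t₂ = 2.980000 − 25.640800·(3.880000)/(39.420800) = 0.456299;  |Δ| = 2.523701
f(0.456299) = -6.845787
t₃ = 0.456299 − (-6.845787)·(-2.523701)/(-32.486587) = 0.988110;  |Δ| = 0.531811
f(0.988110) = -2.118617
t₄ = 0.988110 − (-2.118617)·(0.531811)/(4.727170) = 1.226456;  |Δ| = 0.238346
f(1.226456) = 0.367128
t₅ = 1.226456 − 0.367128·(0.238346)/(2.485745) = 1.191254;  |Δ| = 0.035202
f(1.191254) = -0.014302
t₆ = 1.191254 − (-0.014302)·(-0.035202)/(-0.381430) = 1.192574;  |Δ| = 0.001320
f(1.192574) = -0.000089
t₇ = 1.192574 − (-0.000089)·(0.001320)/(0.014213) = 1.192582;  |Δ| = 0.000008
|t₇ − t₆| = 0.000008 < 0.0001

n = 7, tₙ = 1.1926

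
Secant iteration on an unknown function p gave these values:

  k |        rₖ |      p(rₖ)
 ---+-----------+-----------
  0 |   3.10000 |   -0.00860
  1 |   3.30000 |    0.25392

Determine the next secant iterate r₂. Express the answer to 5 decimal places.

r₂ = 3.30000 − 0.25392·(3.30000 − 3.10000) / (0.25392 − (-0.00860))
   = 3.30000 − (0.0507840)/(0.2625200) = 3.1065519

3.10655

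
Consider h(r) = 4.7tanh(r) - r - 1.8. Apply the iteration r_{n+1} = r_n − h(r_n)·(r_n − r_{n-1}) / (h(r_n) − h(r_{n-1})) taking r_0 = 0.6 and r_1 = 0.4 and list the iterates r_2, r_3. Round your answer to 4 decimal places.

h(0.6) = 0.124133, h(0.4) = -0.414240
r_2 = 0.400000 − (-0.414240)·(0.400000 − 0.600000) / (-0.414240 − 0.124133) = 0.400000 − (0.082848)/(-0.538373) = 0.553886
h(0.553886) = 0.012221
r_3 = 0.553886 − 0.012221·(0.553886 − 0.400000) / (0.012221 − (-0.414240)) = 0.553886 − (0.001881)/(0.426461) = 0.549476

0.5539, 0.5495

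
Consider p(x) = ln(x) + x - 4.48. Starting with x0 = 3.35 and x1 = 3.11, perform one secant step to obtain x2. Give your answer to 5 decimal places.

3.28971

p(3.35) = 0.0789603, p(3.11) = -0.2353773
x2 = 3.1100000 − (-0.2353773)·(3.1100000 − 3.3500000) / (-0.2353773 − 0.0789603) = 3.1100000 − (0.0564905)/(-0.3143376) = 3.2897130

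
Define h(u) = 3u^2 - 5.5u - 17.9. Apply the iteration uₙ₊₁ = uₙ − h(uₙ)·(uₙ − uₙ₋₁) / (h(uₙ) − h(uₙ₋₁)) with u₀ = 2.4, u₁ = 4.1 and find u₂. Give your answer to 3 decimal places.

3.387

h(2.4) = -13.82000, h(4.1) = 9.98000
u₂ = 4.10000 − 9.98000·(4.10000 − 2.40000) / (9.98000 − (-13.82000)) = 4.10000 − (16.96600)/(23.80000) = 3.38714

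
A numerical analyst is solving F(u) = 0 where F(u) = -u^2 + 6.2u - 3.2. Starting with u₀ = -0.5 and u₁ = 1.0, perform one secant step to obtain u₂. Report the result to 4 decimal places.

0.6491

F(-0.5) = -6.550000, F(1.0) = 2.000000
u₂ = 1.000000 − 2.000000·(1.000000 − (-0.500000)) / (2.000000 − (-6.550000)) = 1.000000 − (3.000000)/(8.550000) = 0.649123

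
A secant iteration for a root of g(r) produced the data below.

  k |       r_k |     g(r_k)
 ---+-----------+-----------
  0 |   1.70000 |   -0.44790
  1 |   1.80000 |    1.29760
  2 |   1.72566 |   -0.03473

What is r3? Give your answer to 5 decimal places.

1.72760

r3 = 1.72566 − (-0.03473)·(1.72566 − 1.80000) / (-0.03473 − 1.29760)
   = 1.72566 − (0.0025818)/(-1.3323300) = 1.7275978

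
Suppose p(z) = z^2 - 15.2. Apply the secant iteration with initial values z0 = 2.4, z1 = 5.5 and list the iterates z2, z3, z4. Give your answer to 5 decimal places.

3.59494, 3.84523, 3.90090

p(2.4) = -9.4400000, p(5.5) = 15.0500000
z2 = 5.5000000 − 15.0500000·(5.5000000 − 2.4000000) / (15.0500000 − (-9.4400000)) = 5.5000000 − (46.6550000)/(24.4900000) = 3.5949367
p(3.5949367) = -2.2764301
z3 = 3.5949367 − (-2.2764301)·(3.5949367 − 5.5000000) / (-2.2764301 − 15.0500000) = 3.5949367 − (4.3367433)/(-17.3264301) = 3.8452331
p(3.8452331) = -0.4141822
z4 = 3.8452331 − (-0.4141822)·(3.8452331 − 3.5949367) / (-0.4141822 − (-2.2764301)) = 3.8452331 − (-0.1036683)/(1.8622478) = 3.9009015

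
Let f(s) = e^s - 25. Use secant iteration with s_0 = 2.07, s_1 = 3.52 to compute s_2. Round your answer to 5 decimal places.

3.02744

f(2.07) = -17.0751769, f(3.52) = 8.7844285
s_2 = 3.5200000 − 8.7844285·(3.5200000 − 2.0700000) / (8.7844285 − (-17.0751769)) = 3.5200000 − (12.7374213)/(25.8596053) = 3.0274395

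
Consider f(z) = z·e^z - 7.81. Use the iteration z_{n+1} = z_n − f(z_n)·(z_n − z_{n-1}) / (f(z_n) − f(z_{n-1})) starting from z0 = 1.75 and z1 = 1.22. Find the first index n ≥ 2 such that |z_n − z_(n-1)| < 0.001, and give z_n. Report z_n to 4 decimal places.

n = 5, z_n = 1.5910

f(1.75) = 2.260555, f(1.22) = -3.677631
z2 = 1.220000 − (-3.677631)·(-0.530000)/(-5.938186) = 1.548239;  |Δ| = 0.328239
f(1.548239) = -0.528352
z3 = 1.548239 − (-0.528352)·(0.328239)/(3.149279) = 1.603307;  |Δ| = 0.055068
f(1.603307) = 0.157542
z4 = 1.603307 − 0.157542·(0.055068)/(0.685894) = 1.590659;  |Δ| = 0.012649
f(1.590659) = -0.004668
z5 = 1.590659 − (-0.004668)·(-0.012649)/(-0.162210) = 1.591023;  |Δ| = 0.000364
|z5 − z4| = 0.000364 < 0.001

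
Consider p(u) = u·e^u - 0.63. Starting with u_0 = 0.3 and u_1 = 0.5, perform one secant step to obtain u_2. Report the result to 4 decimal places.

0.4073

p(0.3) = -0.225042, p(0.5) = 0.194361
u_2 = 0.500000 − 0.194361·(0.500000 − 0.300000) / (0.194361 − (-0.225042)) = 0.500000 − (0.038872)/(0.419403) = 0.407316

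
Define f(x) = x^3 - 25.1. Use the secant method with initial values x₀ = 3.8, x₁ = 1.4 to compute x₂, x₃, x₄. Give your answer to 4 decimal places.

f(3.8) = 29.772000, f(1.4) = -22.356000
x₂ = 1.400000 − (-22.356000)·(1.400000 − 3.800000) / (-22.356000 − 29.772000) = 1.400000 − (53.654400)/(-52.128000) = 2.429282
f(2.429282) = -10.763813
x₃ = 2.429282 − (-10.763813)·(2.429282 − 1.400000) / (-10.763813 − (-22.356000)) = 2.429282 − (-11.078996)/(11.592187) = 3.385011
f(3.385011) = 13.686480
x₄ = 3.385011 − 13.686480·(3.385011 − 2.429282) / (13.686480 − (-10.763813)) = 3.385011 − (13.080573)/(24.450293) = 2.850025

2.4293, 3.3850, 2.8500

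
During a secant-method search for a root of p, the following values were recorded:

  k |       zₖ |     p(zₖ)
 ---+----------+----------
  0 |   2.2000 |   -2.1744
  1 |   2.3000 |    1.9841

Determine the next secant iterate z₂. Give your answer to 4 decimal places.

z₂ = 2.3000 − 1.9841·(2.3000 − 2.2000) / (1.9841 − (-2.1744))
   = 2.3000 − (0.198410)/(4.158500) = 2.252288

2.2523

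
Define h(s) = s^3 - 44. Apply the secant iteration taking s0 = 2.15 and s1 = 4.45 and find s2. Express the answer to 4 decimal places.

3.1520

h(2.15) = -34.061625, h(4.45) = 44.121125
s2 = 4.450000 − 44.121125·(4.450000 − 2.150000) / (44.121125 − (-34.061625)) = 4.450000 − (101.478588)/(78.182750) = 3.152034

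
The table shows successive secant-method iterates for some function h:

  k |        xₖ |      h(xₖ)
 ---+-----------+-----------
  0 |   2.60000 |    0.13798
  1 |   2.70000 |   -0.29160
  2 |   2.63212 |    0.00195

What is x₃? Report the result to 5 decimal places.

2.63257

x₃ = 2.63212 − 0.00195·(2.63212 − 2.70000) / (0.00195 − (-0.29160))
   = 2.63212 − (-0.0001324)/(0.2935500) = 2.6325709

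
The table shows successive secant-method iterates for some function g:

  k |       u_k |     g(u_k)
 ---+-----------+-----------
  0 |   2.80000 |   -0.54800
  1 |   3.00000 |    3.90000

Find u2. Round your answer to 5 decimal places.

u2 = 3.00000 − 3.90000·(3.00000 − 2.80000) / (3.90000 − (-0.54800))
   = 3.00000 − (0.7800000)/(4.4480000) = 2.8246403

2.82464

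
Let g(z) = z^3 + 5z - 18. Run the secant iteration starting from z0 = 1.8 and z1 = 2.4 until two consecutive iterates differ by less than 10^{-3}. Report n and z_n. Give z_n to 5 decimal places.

n = 5, z_n = 2.00000

g(1.8) = -3.1680000, g(2.4) = 7.8240000
z2 = 2.4000000 − 7.8240000·(0.6000000)/(10.9920000) = 1.9729258;  |Δ| = 0.4270742
g(1.9729258) = -0.4558838
z3 = 1.9729258 − (-0.4558838)·(-0.4270742)/(-8.2798838) = 1.9964401;  |Δ| = 0.0235144
g(1.9964401) = -0.0604418
z4 = 1.9964401 − (-0.0604418)·(0.0235144)/(0.3954420) = 2.0000342;  |Δ| = 0.0035941
g(2.0000342) = 0.0005816
z5 = 2.0000342 − 0.0005816·(0.0035941)/(0.0610234) = 2.0000000;  |Δ| = 0.0000343
|z5 − z4| = 0.0000343 < 10^{-3}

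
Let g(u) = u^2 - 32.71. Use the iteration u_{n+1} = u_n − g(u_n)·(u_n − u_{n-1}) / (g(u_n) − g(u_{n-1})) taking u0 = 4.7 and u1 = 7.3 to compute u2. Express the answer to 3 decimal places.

g(4.7) = -10.62000, g(7.3) = 20.58000
u2 = 7.30000 − 20.58000·(7.30000 − 4.70000) / (20.58000 − (-10.62000)) = 7.30000 − (53.50800)/(31.20000) = 5.58500

5.585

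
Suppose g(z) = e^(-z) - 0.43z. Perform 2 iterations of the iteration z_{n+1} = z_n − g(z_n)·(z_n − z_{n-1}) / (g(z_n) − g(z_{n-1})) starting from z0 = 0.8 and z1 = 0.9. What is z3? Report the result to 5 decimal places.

g(0.8) = 0.1053290, g(0.9) = 0.0195697
z2 = 0.9000000 − 0.0195697·(0.9000000 − 0.8000000) / (0.0195697 − 0.1053290) = 0.9000000 − (0.0019570)/(-0.0857593) = 0.9228193
g(0.9228193) = 0.0005848
z3 = 0.9228193 − 0.0005848·(0.9228193 − 0.9000000) / (0.0005848 − 0.0195697) = 0.9228193 − (0.0000133)/(-0.0189849) = 0.9235222

0.92352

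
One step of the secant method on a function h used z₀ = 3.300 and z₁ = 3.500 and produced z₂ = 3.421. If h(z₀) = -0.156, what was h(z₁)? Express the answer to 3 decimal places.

The secant line through (3.300, -0.156) and (3.500, h(z₁)) crosses zero at z₂ = 3.421.
So (3.300, -0.156), (3.500, h(z₁)), (3.421, 0) are collinear:
h(z₁) = -0.156 · (3.500 − 3.421) / (3.300 − 3.421) = -0.156 · (0.07900)/(-0.12100) = 0.10185

0.102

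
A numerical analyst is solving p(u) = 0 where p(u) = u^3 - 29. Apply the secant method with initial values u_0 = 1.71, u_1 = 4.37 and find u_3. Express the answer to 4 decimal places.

p(1.71) = -23.999789, p(4.37) = 54.453453
u_2 = 4.370000 − 54.453453·(4.370000 − 1.710000) / (54.453453 − (-23.999789)) = 4.370000 − (144.846185)/(78.453242) = 2.523726
p(2.523726) = -12.925903
u_3 = 2.523726 − (-12.925903)·(2.523726 − 4.370000) / (-12.925903 − 54.453453) = 2.523726 − (23.864760)/(-67.379356) = 2.877911

2.8779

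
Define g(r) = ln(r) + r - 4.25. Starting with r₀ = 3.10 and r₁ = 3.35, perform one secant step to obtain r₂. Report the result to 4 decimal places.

g(3.10) = -0.018598, g(3.35) = 0.308960
r₂ = 3.350000 − 0.308960·(3.350000 − 3.100000) / (0.308960 − (-0.018598)) = 3.350000 − (0.077240)/(0.327558) = 3.114194

3.1142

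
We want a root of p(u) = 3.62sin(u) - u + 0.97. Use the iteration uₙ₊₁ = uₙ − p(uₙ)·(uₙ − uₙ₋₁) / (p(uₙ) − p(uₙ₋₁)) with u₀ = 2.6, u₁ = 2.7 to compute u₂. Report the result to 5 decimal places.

p(2.6) = 0.2361150, p(2.7) = -0.1828848
u₂ = 2.7000000 − (-0.1828848)·(2.7000000 − 2.6000000) / (-0.1828848 − 0.2361150) = 2.7000000 − (-0.0182885)/(-0.4189998) = 2.6563520

2.65635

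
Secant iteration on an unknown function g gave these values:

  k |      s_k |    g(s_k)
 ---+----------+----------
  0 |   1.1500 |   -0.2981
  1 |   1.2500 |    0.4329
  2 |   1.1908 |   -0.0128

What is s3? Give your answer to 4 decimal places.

1.1925

s3 = 1.1908 − (-0.0128)·(1.1908 − 1.2500) / (-0.0128 − 0.4329)
   = 1.1908 − (0.000758)/(-0.445700) = 1.192500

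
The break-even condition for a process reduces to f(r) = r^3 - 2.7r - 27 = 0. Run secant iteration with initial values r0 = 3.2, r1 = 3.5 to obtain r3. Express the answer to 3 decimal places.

f(3.2) = -2.87200, f(3.5) = 6.42500
r2 = 3.50000 − 6.42500·(3.50000 − 3.20000) / (6.42500 − (-2.87200)) = 3.50000 − (1.92750)/(9.29700) = 3.29268
f(3.29268) = -0.19200
r3 = 3.29268 − (-0.19200)·(3.29268 − 3.50000) / (-0.19200 − 6.42500) = 3.29268 − (0.03981)/(-6.61700) = 3.29869

3.299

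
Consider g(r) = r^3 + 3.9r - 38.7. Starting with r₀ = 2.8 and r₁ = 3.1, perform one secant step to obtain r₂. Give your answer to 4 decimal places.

g(2.8) = -5.828000, g(3.1) = 3.181000
r₂ = 3.100000 − 3.181000·(3.100000 − 2.800000) / (3.181000 − (-5.828000)) = 3.100000 − (0.954300)/(9.009000) = 2.994073

2.9941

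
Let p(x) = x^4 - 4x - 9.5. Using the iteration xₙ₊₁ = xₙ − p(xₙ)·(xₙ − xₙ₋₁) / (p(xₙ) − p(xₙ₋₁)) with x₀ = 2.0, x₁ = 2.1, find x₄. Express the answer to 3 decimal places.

p(2.0) = -1.50000, p(2.1) = 1.54810
x₂ = 2.10000 − 1.54810·(2.10000 − 2.00000) / (1.54810 − (-1.50000)) = 2.10000 − (0.15481)/(3.04810) = 2.04921
p(2.04921) = -0.06301
x₃ = 2.04921 − (-0.06301)·(2.04921 − 2.10000) / (-0.06301 − 1.54810) = 2.04921 − (0.00320)/(-1.61111) = 2.05120
p(2.05120) = -0.00248
x₄ = 2.05120 − (-0.00248)·(2.05120 − 2.04921) / (-0.00248 − (-0.06301)) = 2.05120 − (0.00000)/(0.06053) = 2.05128

2.051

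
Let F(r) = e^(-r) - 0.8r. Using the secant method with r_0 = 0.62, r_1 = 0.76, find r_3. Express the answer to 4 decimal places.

F(0.62) = 0.041944, F(0.76) = -0.140334
r_2 = 0.760000 − (-0.140334)·(0.760000 − 0.620000) / (-0.140334 − 0.041944) = 0.760000 − (-0.019647)/(-0.182278) = 0.652216
F(0.652216) = -0.000882
r_3 = 0.652216 − (-0.000882)·(0.652216 − 0.760000) / (-0.000882 − (-0.140334)) = 0.652216 − (0.000095)/(0.139451) = 0.651534

0.6515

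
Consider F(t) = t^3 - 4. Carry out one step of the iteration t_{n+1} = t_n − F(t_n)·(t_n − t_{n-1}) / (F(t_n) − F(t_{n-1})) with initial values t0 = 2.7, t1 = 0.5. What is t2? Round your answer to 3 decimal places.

F(2.7) = 15.68300, F(0.5) = -3.87500
t2 = 0.50000 − (-3.87500)·(0.50000 − 2.70000) / (-3.87500 − 15.68300) = 0.50000 − (8.52500)/(-19.55800) = 0.93588

0.936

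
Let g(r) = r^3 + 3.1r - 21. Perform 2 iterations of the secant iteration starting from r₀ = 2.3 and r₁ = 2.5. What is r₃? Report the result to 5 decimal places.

g(2.3) = -1.7030000, g(2.5) = 2.3750000
r₂ = 2.5000000 − 2.3750000·(2.5000000 − 2.3000000) / (2.3750000 − (-1.7030000)) = 2.5000000 − (0.4750000)/(4.0780000) = 2.3835213
g(2.3835213) = -0.0698846
r₃ = 2.3835213 − (-0.0698846)·(2.3835213 − 2.5000000) / (-0.0698846 − 2.3750000) = 2.3835213 − (0.0081401)/(-2.4448846) = 2.3868508

2.38685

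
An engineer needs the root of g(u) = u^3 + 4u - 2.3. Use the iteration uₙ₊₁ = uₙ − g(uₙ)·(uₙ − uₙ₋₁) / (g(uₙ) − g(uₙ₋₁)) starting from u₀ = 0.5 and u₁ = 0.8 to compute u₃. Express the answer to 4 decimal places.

0.5361

g(0.5) = -0.175000, g(0.8) = 1.412000
u₂ = 0.800000 − 1.412000·(0.800000 − 0.500000) / (1.412000 − (-0.175000)) = 0.800000 − (0.423600)/(1.587000) = 0.533081
g(0.533081) = -0.016186
u₃ = 0.533081 − (-0.016186)·(0.533081 − 0.800000) / (-0.016186 − 1.412000) = 0.533081 − (0.004320)/(-1.428186) = 0.536106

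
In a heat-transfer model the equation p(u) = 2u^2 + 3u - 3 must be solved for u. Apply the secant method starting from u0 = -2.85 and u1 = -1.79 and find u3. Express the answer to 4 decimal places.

-2.2000

p(-2.85) = 4.695000, p(-1.79) = -1.961800
u2 = -1.790000 − (-1.961800)·(-1.790000 − (-2.850000)) / (-1.961800 − 4.695000) = -1.790000 − (-2.079508)/(-6.656800) = -2.102389
p(-2.102389) = -0.467091
u3 = -2.102389 − (-0.467091)·(-2.102389 − (-1.790000)) / (-0.467091 − (-1.961800)) = -2.102389 − (0.145914)/(1.494709) = -2.200009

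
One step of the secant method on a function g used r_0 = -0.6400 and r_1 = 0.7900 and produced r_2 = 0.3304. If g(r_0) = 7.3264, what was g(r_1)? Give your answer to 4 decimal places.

The secant line through (-0.6400, 7.3264) and (0.7900, g(r_1)) crosses zero at r_2 = 0.3304.
So (-0.6400, 7.3264), (0.7900, g(r_1)), (0.3304, 0) are collinear:
g(r_1) = 7.3264 · (0.7900 − 0.3304) / (-0.6400 − 0.3304) = 7.3264 · (0.459600)/(-0.970400) = -3.469923

-3.4699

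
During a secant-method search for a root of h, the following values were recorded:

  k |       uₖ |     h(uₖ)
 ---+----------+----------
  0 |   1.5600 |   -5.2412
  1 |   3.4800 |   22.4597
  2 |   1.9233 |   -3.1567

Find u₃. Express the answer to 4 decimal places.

2.1151

u₃ = 1.9233 − (-3.1567)·(1.9233 − 3.4800) / (-3.1567 − 22.4597)
   = 1.9233 − (4.914035)/(-25.616400) = 2.115132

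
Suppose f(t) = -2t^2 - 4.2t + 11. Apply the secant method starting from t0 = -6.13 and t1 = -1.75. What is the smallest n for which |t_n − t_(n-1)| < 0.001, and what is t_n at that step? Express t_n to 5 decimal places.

f(-6.13) = -38.4078000, f(-1.75) = 12.2250000
t2 = -1.7500000 − 12.2250000·(4.3800000)/(50.6328000) = -2.8075260;  |Δ| = 1.0575260
f(-2.8075260) = 7.0272051
t3 = -2.8075260 − 7.0272051·(-1.0575260)/(-5.1977949) = -4.2372576;  |Δ| = 1.4297316
f(-4.2372576) = -7.1122215
t4 = -4.2372576 − (-7.1122215)·(-1.4297316)/(-14.1394266) = -3.5180935;  |Δ| = 0.7191641
f(-3.5180935) = 1.0220293
t5 = -3.5180935 − 1.0220293·(0.7191641)/(8.1342508) = -3.6084530;  |Δ| = 0.0903595
f(-3.6084530) = 0.1136369
t6 = -3.6084530 − 0.1136369·(-0.0903595)/(-0.9083924) = -3.6197566;  |Δ| = 0.0113037
f(-3.6197566) = -0.0022983
t7 = -3.6197566 − (-0.0022983)·(-0.0113037)/(-0.1159353) = -3.6195325;  |Δ| = 0.0002241
|t7 − t6| = 0.0002241 < 0.001

n = 7, t_n = -3.61953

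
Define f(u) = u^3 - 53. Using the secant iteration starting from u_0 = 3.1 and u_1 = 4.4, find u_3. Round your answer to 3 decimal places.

3.739

f(3.1) = -23.20900, f(4.4) = 32.18400
u_2 = 4.40000 − 32.18400·(4.40000 − 3.10000) / (32.18400 − (-23.20900)) = 4.40000 − (41.83920)/(55.39300) = 3.64468
f(3.64468) = -4.58502
u_3 = 3.64468 − (-4.58502)·(3.64468 − 4.40000) / (-4.58502 − 32.18400) = 3.64468 − (3.46314)/(-36.76902) = 3.73887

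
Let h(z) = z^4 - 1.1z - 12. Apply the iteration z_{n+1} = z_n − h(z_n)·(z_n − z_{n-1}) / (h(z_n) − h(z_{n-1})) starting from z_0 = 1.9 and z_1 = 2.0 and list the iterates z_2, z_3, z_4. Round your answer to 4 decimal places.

1.9370, 1.9388, 1.9389

h(1.9) = -1.057900, h(2.0) = 1.800000
z_2 = 2.000000 − 1.800000·(2.000000 − 1.900000) / (1.800000 − (-1.057900)) = 2.000000 − (0.180000)/(2.857900) = 1.937017
h(1.937017) = -0.052962
z_3 = 1.937017 − (-0.052962)·(1.937017 − 2.000000) / (-0.052962 − 1.800000) = 1.937017 − (0.003336)/(-1.852962) = 1.938817
h(1.938817) = -0.002535
z_4 = 1.938817 − (-0.002535)·(1.938817 − 1.937017) / (-0.002535 − (-0.052962)) = 1.938817 − (-0.000005)/(0.050427) = 1.938907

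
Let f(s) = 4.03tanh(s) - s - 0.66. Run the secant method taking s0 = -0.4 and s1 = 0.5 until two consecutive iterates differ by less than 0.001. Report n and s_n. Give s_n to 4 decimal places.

f(-0.4) = -1.791194, f(0.5) = 0.702332
s2 = 0.500000 − 0.702332·(0.900000)/(2.493526) = 0.246504;  |Δ| = 0.253496
f(0.246504) = 0.067263
s3 = 0.246504 − 0.067263·(-0.253496)/(-0.635069) = 0.219655;  |Δ| = 0.026849
f(0.219655) = -0.008412
s4 = 0.219655 − (-0.008412)·(-0.026849)/(-0.075676) = 0.222640;  |Δ| = 0.002985
f(0.222640) = 0.000061
s5 = 0.222640 − 0.000061·(0.002985)/(0.008474) = 0.222618;  |Δ| = 0.000022
|s5 − s4| = 0.000022 < 0.001

n = 5, s_n = 0.2226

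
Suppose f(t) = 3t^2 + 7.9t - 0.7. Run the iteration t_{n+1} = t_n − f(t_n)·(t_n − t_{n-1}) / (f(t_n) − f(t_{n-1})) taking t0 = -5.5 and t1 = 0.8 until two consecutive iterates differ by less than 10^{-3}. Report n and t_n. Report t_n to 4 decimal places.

f(-5.5) = 46.600000, f(0.8) = 7.540000
t2 = 0.800000 − 7.540000·(6.300000)/(-39.060000) = 2.016129;  |Δ| = 1.216129
f(2.016129) = 27.421748
t3 = 2.016129 − 27.421748·(1.216129)/(19.881748) = 0.338792;  |Δ| = 1.677337
f(0.338792) = 2.320801
t4 = 0.338792 − 2.320801·(-1.677337)/(-25.100947) = 0.183708;  |Δ| = 0.155084
f(0.183708) = 0.852540
t5 = 0.183708 − 0.852540·(-0.155084)/(-1.468261) = 0.093659;  |Δ| = 0.090049
f(0.093659) = 0.066222
t6 = 0.093659 − 0.066222·(-0.090049)/(-0.786317) = 0.086075;  |Δ| = 0.007584
f(0.086075) = 0.002221
t7 = 0.086075 − 0.002221·(-0.007584)/(-0.064001) = 0.085812;  |Δ| = 0.000263
|t7 − t6| = 0.000263 < 10^{-3}

n = 7, t_n = 0.0858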